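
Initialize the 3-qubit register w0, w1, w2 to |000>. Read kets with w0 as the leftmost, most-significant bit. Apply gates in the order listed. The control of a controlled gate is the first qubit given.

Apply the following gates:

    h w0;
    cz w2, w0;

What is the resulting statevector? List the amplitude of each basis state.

After the circuit, the state carries amplitude sqrt(2)/2 on |000>, sqrt(2)/2 on |100>, and 0 on every other basis state.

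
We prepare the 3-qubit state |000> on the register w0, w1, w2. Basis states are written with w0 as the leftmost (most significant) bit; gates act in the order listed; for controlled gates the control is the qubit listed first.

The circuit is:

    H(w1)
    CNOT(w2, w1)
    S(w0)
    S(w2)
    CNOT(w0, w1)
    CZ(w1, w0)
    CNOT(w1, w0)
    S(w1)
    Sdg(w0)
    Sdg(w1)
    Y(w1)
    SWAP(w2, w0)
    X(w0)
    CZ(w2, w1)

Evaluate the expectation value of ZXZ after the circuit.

The observable ZXZ averages to 0.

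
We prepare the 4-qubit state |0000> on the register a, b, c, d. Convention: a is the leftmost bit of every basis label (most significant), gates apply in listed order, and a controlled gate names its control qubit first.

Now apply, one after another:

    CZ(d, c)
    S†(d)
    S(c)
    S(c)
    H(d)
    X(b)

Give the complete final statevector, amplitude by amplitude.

The resulting statevector has amplitude sqrt(2)/2 on |0100>, sqrt(2)/2 on |0101>, and 0 on every other basis state.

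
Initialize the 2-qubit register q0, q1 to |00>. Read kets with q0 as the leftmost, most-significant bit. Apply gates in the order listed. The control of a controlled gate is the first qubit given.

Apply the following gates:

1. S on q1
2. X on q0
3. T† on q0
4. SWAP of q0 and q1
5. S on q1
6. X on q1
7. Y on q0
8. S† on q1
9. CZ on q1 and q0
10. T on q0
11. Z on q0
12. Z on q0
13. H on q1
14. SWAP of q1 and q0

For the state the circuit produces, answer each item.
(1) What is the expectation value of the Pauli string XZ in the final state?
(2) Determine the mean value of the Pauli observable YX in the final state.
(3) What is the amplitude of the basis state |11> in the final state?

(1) The observable XZ averages to -1.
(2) The expectation value of YX is 0.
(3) The final state's coefficient on |11> equals -sqrt(2)/2.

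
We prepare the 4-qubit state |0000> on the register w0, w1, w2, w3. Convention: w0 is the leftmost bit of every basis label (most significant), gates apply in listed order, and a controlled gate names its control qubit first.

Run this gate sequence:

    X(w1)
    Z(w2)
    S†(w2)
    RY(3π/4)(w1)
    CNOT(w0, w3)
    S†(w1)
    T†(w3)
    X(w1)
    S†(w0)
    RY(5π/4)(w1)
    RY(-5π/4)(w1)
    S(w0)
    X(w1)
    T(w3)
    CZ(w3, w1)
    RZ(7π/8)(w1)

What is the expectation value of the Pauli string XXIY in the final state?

The observable XXIY averages to 0. Key observation: steps 7-14 multiply out to the identity, so the circuit reduces to the remaining gates.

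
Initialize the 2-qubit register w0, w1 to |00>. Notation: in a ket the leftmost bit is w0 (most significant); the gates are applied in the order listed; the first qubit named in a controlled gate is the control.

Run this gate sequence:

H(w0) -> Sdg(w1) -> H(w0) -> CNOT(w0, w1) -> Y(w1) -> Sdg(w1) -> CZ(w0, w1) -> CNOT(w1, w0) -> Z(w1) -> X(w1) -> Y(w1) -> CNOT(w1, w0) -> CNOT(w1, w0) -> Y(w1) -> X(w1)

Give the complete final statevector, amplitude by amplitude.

The final amplitudes are -1 on |11>, and 0 on every other basis state. Key observation: the block from step 11 through step 14 cancels to the identity and can be dropped.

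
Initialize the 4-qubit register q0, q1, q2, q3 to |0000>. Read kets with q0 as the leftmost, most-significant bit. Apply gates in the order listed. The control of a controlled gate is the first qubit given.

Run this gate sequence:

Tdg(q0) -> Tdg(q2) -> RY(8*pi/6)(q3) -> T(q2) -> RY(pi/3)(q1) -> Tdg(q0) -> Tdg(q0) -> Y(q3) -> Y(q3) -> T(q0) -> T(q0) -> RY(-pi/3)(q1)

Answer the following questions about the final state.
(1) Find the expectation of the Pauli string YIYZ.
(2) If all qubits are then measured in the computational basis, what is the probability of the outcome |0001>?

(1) The observable YIYZ averages to 0. Key observation: steps 5-12 multiply out to the identity, so the circuit reduces to the remaining gates.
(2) Outcome |0001> occurs with probability 3/4.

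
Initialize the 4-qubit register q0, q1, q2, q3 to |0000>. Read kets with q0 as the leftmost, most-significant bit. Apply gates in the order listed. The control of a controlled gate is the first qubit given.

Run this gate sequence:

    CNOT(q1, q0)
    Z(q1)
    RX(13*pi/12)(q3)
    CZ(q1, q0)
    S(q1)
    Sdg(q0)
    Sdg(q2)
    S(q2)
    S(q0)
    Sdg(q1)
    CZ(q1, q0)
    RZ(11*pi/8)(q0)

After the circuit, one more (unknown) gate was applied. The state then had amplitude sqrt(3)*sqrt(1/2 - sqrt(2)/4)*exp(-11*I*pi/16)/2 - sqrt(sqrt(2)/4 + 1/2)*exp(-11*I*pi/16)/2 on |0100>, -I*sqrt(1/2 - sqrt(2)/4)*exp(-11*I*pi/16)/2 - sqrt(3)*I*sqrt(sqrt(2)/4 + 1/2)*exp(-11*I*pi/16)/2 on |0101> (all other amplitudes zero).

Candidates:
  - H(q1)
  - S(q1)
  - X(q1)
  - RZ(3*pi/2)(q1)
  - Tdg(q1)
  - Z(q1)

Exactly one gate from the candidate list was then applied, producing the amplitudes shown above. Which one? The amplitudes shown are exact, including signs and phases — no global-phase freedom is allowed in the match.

It was X(q1) that produced the state shown. Key observation: the block from step 4 through step 11 cancels to the identity and can be dropped.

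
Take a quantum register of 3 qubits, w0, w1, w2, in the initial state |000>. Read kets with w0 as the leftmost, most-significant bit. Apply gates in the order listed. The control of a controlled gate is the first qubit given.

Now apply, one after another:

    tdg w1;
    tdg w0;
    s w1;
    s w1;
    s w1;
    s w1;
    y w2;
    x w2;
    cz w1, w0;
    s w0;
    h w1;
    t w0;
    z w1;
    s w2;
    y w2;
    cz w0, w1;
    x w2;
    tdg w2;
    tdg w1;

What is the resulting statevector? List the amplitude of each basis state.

After the circuit, the state carries amplitude -sqrt(2)/2 on |000>, -sqrt(2)*exp(3*I*pi/4)/2 on |010>, and 0 on every other basis state. Key observation: steps 3-6 multiply out to the identity, so the circuit reduces to the remaining gates.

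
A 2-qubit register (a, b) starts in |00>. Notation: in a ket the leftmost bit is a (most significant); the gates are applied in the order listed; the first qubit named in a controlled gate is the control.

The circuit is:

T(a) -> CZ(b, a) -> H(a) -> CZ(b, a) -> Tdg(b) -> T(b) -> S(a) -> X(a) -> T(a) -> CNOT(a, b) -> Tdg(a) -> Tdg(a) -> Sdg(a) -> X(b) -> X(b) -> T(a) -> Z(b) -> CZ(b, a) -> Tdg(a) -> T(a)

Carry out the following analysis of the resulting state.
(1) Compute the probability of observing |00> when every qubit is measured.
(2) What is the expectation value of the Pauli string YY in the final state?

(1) The probability of measuring |00> is 1/2.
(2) The expectation value of YY is 1.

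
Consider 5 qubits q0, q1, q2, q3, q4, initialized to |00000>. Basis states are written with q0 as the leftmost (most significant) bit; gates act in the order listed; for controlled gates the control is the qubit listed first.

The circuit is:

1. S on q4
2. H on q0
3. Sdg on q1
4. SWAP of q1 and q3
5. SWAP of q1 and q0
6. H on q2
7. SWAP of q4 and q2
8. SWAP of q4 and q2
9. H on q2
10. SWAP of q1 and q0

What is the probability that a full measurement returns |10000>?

The probability of measuring |10000> is 1/2. Key observation: the block from step 5 through step 10 cancels to the identity and can be dropped.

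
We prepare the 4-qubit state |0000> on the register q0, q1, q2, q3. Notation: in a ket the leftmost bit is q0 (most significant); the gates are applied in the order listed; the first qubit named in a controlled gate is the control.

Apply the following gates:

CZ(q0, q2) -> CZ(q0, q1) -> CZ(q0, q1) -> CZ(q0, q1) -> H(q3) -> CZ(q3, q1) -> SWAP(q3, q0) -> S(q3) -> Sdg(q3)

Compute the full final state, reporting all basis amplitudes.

The resulting statevector has amplitude sqrt(2)/2 on |0000>, sqrt(2)/2 on |1000>, and 0 on every other basis state.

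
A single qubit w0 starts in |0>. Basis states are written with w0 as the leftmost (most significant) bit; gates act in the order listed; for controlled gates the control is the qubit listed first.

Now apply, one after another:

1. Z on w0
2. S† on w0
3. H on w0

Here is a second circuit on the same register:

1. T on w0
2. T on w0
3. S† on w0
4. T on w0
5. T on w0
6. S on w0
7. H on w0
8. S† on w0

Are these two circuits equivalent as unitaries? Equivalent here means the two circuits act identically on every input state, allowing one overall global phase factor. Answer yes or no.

No, they are not equivalent — no single phase factor reconciles the two unitaries.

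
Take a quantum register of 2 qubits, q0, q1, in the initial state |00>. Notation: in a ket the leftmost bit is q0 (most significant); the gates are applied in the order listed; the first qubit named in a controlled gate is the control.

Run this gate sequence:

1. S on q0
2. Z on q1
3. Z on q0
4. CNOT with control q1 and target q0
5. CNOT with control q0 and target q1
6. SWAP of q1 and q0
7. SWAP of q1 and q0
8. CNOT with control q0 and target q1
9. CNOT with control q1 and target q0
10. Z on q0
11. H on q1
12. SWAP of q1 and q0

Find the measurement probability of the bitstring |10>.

A full measurement returns |10> with probability 1/2. Key observation: the block from step 3 through step 10 cancels to the identity and can be dropped.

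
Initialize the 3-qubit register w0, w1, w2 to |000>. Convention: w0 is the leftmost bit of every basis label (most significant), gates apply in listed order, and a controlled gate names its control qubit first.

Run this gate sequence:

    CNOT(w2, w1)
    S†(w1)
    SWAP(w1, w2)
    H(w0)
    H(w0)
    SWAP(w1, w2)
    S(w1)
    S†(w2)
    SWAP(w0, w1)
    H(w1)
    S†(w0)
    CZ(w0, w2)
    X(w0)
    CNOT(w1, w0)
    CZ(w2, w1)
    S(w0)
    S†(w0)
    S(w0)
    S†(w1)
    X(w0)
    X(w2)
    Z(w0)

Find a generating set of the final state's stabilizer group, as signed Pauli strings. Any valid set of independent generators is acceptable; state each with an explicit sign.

The final state is stabilized by the group generated by +XXI, +ZZI, -IIZ; other independent generating sets are equally valid. Key observation: steps 2-7 multiply out to the identity, so the circuit reduces to the remaining gates.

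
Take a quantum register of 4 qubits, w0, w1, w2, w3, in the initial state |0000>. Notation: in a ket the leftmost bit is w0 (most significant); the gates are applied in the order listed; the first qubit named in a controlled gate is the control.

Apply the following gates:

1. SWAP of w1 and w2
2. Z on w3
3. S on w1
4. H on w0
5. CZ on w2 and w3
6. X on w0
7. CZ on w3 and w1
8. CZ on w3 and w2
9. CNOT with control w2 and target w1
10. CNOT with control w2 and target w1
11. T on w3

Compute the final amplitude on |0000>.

The amplitude on |0000> is sqrt(2)/2. Key observation: steps 9-10 multiply out to the identity, so the circuit reduces to the remaining gates.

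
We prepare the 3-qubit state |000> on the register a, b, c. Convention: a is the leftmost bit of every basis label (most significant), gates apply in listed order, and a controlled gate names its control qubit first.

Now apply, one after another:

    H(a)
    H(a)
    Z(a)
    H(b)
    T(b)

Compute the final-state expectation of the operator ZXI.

The observable ZXI averages to sqrt(2)/2. Key observation: gates 1-2 undo each other exactly, leaving only the rest of the circuit to track.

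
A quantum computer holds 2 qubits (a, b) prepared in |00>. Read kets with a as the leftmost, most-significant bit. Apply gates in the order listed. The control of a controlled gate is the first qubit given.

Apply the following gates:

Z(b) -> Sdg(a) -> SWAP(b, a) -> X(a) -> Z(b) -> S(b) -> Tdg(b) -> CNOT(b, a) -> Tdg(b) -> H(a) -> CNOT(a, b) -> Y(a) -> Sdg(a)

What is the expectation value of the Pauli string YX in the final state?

The expectation value of YX is -1.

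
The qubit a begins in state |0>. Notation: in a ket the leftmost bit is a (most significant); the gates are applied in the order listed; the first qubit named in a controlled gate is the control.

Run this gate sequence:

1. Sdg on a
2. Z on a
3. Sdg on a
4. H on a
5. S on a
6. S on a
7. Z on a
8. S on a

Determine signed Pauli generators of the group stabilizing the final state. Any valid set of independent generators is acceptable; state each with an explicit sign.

One valid set of independent stabilizer generators is +Y (any independent generating set of the same group is equally correct).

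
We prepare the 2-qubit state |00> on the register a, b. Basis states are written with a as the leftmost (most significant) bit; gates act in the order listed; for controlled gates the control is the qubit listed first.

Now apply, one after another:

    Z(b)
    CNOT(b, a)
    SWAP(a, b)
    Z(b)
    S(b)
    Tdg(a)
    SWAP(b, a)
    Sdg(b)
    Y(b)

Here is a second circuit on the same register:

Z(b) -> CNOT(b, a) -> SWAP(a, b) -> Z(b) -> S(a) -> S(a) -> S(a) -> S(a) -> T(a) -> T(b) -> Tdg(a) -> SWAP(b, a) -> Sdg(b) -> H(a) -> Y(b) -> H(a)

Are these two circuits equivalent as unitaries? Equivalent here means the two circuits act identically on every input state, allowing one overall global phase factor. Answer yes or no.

No — the two circuits implement different unitaries, even allowing a global phase.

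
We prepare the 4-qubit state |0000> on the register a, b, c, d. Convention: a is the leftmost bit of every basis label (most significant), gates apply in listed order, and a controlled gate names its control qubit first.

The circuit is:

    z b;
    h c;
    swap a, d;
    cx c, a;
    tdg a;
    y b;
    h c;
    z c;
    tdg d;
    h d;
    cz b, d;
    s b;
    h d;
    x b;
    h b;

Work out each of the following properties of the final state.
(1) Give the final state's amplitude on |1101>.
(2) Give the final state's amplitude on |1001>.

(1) |1101> carries amplitude sqrt(2)*exp(3*I*pi/4)/4 in the final state.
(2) The amplitude on |1001> is sqrt(2)*exp(3*I*pi/4)/4.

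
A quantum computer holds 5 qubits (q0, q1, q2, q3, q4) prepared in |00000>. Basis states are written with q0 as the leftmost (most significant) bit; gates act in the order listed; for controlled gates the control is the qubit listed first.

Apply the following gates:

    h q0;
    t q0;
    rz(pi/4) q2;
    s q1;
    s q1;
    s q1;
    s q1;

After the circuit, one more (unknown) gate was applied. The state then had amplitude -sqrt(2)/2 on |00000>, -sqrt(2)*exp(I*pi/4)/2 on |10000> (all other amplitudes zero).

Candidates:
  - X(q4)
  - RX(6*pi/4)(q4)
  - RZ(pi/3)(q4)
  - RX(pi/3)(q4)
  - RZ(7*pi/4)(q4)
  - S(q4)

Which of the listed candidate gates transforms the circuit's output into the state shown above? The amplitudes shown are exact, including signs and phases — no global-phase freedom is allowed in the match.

The applied gate was RZ(7*pi/4)(q4).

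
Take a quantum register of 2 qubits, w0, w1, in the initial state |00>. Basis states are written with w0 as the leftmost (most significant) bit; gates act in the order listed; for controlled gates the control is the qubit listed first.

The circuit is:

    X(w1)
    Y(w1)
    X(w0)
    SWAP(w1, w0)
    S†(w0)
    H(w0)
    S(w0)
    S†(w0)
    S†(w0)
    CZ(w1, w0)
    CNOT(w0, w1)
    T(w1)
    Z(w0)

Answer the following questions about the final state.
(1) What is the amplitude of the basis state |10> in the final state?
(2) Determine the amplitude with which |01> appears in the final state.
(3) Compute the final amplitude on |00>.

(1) The amplitude on |10> is -sqrt(2)/2.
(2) The final state's coefficient on |01> equals -sqrt(2)*exp(3*I*pi/4)/2.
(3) The amplitude on |00> is 0.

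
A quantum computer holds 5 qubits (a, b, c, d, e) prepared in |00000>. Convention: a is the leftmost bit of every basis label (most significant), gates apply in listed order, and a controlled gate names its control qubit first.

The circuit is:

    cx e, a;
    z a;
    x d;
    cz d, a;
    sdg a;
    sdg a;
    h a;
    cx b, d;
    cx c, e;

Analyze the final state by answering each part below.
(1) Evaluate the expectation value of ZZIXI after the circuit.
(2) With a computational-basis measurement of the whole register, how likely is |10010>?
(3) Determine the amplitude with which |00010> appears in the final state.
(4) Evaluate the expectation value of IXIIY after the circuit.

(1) In the final state, ZZIXI has expectation 0.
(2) Outcome |10010> occurs with probability 1/2.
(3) |00010> carries amplitude sqrt(2)/2 in the final state.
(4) The expectation value of IXIIY is 0.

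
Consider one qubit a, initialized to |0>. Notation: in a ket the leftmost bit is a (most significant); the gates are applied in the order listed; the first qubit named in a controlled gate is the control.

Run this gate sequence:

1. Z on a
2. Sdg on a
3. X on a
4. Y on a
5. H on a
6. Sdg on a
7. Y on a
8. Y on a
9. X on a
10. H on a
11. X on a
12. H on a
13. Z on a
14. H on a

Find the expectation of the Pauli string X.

The expectation value of X is 0. Key observation: steps 10-13 multiply out to the identity, so the circuit reduces to the remaining gates.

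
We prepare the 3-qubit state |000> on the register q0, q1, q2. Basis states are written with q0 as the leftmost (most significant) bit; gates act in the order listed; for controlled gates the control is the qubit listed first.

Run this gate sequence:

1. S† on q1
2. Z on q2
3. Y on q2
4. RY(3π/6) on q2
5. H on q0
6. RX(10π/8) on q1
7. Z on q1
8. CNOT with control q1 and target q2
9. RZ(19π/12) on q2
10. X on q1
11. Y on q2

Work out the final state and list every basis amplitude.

The final amplitudes are sqrt(sqrt(2) + 2)*exp(7*I*pi/24)/4 on |000>, sqrt(sqrt(2) + 2)*exp(17*I*pi/24)/4 on |001>, -sqrt(2 - sqrt(2))*exp(19*I*pi/24)/4 on |010>, sqrt(2 - sqrt(2))*exp(5*I*pi/24)/4 on |011>, sqrt(sqrt(2) + 2)*exp(7*I*pi/24)/4 on |100>, sqrt(sqrt(2) + 2)*exp(17*I*pi/24)/4 on |101>, -sqrt(2 - sqrt(2))*exp(19*I*pi/24)/4 on |110>, sqrt(2 - sqrt(2))*exp(5*I*pi/24)/4 on |111>.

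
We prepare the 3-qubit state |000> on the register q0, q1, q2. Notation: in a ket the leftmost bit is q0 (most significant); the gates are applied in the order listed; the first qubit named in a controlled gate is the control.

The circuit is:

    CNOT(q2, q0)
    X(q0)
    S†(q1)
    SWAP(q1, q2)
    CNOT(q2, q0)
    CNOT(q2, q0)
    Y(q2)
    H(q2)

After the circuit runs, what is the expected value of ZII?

In the final state, ZII has expectation -1. Key observation: the block from step 5 through step 6 cancels to the identity and can be dropped.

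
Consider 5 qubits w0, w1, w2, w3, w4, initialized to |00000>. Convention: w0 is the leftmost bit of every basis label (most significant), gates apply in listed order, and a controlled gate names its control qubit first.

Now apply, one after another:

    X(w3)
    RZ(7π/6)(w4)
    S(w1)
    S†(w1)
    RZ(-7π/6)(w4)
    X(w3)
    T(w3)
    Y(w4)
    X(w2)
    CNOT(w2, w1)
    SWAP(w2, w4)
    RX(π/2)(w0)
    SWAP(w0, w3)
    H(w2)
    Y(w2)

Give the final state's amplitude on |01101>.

|01101> carries amplitude -1/2 in the final state. Key observation: the block from step 1 through step 6 cancels to the identity and can be dropped.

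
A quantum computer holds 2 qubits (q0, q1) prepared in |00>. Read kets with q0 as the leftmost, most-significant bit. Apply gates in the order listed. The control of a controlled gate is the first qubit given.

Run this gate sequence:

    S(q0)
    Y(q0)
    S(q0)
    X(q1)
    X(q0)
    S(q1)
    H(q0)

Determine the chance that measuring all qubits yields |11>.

A full measurement returns |11> with probability 1/2.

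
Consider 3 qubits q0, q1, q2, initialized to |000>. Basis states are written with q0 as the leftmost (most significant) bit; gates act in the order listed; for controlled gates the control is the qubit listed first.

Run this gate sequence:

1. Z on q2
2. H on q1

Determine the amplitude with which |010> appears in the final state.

The amplitude on |010> is sqrt(2)/2.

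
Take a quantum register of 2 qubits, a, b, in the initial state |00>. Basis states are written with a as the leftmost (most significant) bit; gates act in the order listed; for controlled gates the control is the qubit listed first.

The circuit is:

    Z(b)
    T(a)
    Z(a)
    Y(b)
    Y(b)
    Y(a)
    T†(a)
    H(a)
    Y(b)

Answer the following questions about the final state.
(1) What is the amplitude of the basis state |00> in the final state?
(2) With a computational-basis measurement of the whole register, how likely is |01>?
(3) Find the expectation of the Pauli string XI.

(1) The final state's coefficient on |00> equals 0.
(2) A full measurement returns |01> with probability 1/2.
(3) In the final state, XI has expectation -1.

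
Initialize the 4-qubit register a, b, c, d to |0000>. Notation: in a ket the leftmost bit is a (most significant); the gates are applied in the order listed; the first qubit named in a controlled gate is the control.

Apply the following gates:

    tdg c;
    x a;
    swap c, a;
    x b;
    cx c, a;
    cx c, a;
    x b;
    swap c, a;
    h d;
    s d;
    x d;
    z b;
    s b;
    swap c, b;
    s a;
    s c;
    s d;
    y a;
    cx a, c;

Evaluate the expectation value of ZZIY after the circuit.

The observable ZZIY averages to 0. Key observation: the block from step 3 through step 8 cancels to the identity and can be dropped.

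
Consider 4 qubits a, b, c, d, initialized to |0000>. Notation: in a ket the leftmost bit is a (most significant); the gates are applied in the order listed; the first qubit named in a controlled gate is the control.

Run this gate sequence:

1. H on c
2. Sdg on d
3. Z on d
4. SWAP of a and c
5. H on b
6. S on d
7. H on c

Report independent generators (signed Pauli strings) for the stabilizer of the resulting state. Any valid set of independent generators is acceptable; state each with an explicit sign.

The final state is stabilized by the group generated by +XIII, +IXII, +IIXI, +IIIZ; other independent generating sets are equally valid.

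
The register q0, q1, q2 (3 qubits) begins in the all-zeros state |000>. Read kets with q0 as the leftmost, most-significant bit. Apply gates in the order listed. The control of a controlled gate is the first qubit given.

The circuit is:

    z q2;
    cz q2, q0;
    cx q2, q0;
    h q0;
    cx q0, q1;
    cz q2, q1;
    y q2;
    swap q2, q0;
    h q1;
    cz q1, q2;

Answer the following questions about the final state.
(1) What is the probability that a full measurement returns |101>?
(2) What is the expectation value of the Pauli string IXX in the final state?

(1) The probability of measuring |101> is 1/4.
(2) In the final state, IXX has expectation 1.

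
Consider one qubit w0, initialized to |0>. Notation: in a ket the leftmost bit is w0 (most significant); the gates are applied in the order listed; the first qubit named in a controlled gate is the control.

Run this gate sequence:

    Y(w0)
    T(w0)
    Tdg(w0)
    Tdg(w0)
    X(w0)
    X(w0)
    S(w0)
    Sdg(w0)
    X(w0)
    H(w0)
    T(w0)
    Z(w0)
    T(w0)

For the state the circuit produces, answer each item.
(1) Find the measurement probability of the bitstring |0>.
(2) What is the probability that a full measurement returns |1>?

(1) Outcome |0> occurs with probability 1/2. Key observation: the block from step 6 through step 9 cancels to the identity and can be dropped.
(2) A full measurement returns |1> with probability 1/2.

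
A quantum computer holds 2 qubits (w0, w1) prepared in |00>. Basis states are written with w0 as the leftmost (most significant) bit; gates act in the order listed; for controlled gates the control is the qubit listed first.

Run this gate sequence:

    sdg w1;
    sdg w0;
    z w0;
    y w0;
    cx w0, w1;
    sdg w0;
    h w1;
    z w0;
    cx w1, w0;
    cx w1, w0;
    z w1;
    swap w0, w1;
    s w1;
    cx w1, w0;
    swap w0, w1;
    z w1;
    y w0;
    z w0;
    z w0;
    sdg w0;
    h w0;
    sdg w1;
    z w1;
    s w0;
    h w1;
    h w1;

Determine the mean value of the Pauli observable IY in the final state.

The observable IY averages to -1.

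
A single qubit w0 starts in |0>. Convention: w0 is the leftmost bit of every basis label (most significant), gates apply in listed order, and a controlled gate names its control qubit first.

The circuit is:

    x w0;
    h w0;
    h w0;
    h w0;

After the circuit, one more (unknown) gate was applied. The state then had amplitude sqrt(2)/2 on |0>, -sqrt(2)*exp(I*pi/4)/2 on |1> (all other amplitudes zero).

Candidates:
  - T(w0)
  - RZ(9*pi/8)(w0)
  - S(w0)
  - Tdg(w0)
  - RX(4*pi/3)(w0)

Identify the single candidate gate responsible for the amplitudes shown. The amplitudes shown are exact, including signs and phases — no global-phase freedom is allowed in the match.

The applied gate was T(w0).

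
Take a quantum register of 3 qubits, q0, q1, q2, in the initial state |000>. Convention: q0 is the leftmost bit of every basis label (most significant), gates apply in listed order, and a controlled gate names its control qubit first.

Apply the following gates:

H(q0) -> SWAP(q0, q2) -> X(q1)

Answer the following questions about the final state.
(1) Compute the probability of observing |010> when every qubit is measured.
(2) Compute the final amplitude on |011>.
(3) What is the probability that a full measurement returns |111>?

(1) Outcome |010> occurs with probability 1/2.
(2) The amplitude on |011> is sqrt(2)/2.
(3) Outcome |111> occurs with probability 0.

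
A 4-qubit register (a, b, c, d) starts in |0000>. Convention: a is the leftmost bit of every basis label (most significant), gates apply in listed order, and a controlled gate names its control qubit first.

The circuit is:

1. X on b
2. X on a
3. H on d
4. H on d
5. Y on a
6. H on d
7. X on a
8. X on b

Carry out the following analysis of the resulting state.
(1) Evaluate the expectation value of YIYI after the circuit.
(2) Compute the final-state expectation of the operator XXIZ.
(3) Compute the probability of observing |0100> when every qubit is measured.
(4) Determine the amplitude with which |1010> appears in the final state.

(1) The expectation value of YIYI is 0.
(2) The expectation value of XXIZ is 0.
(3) Outcome |0100> occurs with probability 0.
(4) The final state's coefficient on |1010> equals 0.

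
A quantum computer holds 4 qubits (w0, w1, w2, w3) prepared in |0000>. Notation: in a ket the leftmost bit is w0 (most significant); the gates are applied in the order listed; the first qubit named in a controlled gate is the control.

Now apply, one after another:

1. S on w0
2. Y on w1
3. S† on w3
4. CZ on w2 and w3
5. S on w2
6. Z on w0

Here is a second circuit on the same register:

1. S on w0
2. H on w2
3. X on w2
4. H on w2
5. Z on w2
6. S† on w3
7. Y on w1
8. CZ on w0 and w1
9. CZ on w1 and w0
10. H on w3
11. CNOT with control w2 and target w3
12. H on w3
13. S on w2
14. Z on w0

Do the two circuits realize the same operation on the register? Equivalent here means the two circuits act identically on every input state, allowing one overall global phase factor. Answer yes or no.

Yes, they are equivalent — the unitaries differ by at most a global phase.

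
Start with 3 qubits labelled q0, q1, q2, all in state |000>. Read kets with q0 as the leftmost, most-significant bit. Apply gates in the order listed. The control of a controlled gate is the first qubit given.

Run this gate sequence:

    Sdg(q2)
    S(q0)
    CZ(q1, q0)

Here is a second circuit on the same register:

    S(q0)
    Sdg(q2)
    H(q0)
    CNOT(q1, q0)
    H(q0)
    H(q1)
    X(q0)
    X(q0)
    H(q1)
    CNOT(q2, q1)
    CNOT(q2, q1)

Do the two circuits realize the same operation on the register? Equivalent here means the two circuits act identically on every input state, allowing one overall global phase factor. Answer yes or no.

Yes: on every input state the two circuits agree up to one overall phase factor.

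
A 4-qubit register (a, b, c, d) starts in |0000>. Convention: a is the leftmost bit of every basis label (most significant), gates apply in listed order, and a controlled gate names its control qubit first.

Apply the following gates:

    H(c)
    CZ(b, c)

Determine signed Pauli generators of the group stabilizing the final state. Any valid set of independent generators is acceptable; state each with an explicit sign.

The stabilizer group can be generated by +IIXI, +ZIII, +IZII, +IIIZ, among other valid generating sets.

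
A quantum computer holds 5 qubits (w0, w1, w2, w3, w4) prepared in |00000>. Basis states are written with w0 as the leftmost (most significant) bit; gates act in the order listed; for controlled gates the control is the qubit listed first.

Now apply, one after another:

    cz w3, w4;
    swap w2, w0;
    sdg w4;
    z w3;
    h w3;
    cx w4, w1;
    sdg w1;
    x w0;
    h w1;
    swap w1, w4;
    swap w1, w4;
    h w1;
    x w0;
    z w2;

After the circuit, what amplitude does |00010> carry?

The final state's coefficient on |00010> equals sqrt(2)/2. Key observation: gates 8-13 undo each other exactly, leaving only the rest of the circuit to track.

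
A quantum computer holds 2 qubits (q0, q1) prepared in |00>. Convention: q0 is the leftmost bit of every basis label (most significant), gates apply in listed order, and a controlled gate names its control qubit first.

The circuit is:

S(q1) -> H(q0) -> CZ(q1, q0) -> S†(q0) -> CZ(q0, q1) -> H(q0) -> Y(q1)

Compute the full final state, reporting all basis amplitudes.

The final amplitudes are 0 on |00>, 1/2 + I/2 on |01>, 0 on |10>, -1/2 + I/2 on |11>.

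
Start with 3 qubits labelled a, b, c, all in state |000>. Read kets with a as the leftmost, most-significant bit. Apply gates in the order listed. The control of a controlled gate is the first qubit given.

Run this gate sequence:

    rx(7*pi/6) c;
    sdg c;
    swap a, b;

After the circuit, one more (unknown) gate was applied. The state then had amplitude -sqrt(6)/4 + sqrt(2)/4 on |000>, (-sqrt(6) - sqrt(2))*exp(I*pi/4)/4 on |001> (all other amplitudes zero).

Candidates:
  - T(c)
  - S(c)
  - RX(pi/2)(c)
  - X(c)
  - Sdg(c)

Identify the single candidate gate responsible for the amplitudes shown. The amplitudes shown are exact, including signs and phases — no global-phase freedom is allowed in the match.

The applied gate was T(c).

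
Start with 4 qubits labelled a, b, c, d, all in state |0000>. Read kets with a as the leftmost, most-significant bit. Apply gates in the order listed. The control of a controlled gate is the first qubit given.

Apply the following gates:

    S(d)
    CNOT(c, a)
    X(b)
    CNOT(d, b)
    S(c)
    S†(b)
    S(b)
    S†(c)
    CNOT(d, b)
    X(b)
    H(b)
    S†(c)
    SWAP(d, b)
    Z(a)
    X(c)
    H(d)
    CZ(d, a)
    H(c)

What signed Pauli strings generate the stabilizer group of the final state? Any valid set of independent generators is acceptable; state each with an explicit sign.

One valid set of independent stabilizer generators is -IIXI, +ZIII, +IZII, +IIIZ (any independent generating set of the same group is equally correct).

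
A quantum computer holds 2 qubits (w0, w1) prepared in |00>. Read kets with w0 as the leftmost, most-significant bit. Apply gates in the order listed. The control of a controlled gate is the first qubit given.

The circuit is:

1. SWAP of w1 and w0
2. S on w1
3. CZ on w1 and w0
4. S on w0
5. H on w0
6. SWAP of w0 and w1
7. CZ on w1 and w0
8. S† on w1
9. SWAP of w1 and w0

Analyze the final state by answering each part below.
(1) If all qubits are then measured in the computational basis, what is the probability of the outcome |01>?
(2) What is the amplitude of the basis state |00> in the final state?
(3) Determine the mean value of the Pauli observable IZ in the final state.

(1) Outcome |01> occurs with probability 0.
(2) The amplitude on |00> is sqrt(2)/2.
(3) The observable IZ averages to 1.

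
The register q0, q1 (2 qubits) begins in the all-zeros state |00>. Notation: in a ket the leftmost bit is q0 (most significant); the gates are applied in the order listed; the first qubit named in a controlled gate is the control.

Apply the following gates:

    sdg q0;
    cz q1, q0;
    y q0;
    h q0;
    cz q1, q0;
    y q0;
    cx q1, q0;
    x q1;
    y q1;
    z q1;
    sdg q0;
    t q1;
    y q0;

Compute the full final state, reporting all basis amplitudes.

The final amplitudes are -sqrt(2)*I/2 on |00>, 0 on |01>, -sqrt(2)/2 on |10>, 0 on |11>.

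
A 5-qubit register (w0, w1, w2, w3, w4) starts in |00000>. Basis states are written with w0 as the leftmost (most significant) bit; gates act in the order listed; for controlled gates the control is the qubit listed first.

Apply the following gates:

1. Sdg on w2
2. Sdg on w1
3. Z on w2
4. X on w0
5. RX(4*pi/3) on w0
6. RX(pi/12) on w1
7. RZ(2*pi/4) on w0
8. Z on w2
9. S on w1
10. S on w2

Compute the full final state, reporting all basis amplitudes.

After the circuit, the state carries amplitude (-3*sqrt(sqrt(2) + 2)/8 - sqrt(6 - 3*sqrt(2))/8)*exp(I*pi/4) on |00000>, (-sqrt(3*sqrt(2) + 6)/8 + 3*sqrt(2 - sqrt(2))/8)*exp(I*pi/4) on |01000>, (-sqrt(3*sqrt(2) + 6)/8 - sqrt(2 - sqrt(2))/8)*exp(I*pi/4) on |10000>, (-sqrt(sqrt(2) + 2)/8 + sqrt(6 - 3*sqrt(2))/8)*exp(I*pi/4) on |11000>, and 0 on every other basis state.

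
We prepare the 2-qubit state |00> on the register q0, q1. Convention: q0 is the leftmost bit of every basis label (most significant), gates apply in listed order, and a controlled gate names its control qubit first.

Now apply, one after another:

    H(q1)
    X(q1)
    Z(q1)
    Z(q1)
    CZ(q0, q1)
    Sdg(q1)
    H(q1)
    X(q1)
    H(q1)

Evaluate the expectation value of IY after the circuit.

The expectation value of IY is 1.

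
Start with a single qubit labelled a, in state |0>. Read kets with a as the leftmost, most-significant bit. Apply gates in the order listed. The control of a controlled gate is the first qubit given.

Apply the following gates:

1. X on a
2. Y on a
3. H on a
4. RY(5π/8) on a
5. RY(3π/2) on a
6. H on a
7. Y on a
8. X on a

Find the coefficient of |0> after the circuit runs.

The amplitude on |0> is -cos(pi/16).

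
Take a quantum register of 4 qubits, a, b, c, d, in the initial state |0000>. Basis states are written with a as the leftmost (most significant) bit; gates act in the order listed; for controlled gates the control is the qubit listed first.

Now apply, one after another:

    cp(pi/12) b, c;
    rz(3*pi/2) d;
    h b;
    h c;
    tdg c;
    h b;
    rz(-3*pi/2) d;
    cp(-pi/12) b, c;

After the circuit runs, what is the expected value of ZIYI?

The observable ZIYI averages to -sqrt(2)/2.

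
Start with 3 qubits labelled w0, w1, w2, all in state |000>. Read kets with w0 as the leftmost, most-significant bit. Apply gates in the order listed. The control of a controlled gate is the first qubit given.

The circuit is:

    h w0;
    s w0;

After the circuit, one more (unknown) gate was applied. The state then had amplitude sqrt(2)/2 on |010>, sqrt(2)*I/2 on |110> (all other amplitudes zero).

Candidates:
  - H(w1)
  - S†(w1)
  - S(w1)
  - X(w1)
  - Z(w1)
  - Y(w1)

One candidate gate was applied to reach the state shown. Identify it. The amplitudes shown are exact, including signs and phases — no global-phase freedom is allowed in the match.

It was X(w1) that produced the state shown.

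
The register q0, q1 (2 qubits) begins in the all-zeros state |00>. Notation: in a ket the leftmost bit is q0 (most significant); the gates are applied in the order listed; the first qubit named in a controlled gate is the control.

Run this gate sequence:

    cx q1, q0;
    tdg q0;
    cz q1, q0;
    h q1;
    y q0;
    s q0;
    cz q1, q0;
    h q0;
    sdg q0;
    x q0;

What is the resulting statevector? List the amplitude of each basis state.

The final amplitudes are -I/2 on |00>, I/2 on |01>, -1/2 on |10>, 1/2 on |11>.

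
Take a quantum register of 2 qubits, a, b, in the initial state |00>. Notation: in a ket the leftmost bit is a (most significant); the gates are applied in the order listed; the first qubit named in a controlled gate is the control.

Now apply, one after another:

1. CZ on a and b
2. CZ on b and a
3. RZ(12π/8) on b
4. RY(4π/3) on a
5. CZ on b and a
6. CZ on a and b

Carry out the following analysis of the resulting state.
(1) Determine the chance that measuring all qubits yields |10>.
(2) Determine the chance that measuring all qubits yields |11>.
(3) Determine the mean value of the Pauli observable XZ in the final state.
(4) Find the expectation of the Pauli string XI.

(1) The probability of measuring |10> is 3/4.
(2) The probability of measuring |11> is 0.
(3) The expectation value of XZ is -sqrt(3)/2.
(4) The expectation value of XI is -sqrt(3)/2.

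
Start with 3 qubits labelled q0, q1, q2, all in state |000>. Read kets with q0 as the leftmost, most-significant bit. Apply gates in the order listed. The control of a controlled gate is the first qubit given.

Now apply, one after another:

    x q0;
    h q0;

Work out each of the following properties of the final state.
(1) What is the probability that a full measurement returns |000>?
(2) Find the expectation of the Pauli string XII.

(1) The probability of measuring |000> is 1/2.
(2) The observable XII averages to -1.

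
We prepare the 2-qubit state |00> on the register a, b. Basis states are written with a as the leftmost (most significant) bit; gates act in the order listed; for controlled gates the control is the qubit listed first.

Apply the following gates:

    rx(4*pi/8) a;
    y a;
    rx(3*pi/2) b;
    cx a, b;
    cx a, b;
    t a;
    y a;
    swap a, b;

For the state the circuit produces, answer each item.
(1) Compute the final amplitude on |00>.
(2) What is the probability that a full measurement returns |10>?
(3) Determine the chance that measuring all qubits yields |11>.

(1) The amplitude on |00> is -exp(I*pi/4)/2.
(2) The probability of measuring |10> is 1/4.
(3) A full measurement returns |11> with probability 1/4.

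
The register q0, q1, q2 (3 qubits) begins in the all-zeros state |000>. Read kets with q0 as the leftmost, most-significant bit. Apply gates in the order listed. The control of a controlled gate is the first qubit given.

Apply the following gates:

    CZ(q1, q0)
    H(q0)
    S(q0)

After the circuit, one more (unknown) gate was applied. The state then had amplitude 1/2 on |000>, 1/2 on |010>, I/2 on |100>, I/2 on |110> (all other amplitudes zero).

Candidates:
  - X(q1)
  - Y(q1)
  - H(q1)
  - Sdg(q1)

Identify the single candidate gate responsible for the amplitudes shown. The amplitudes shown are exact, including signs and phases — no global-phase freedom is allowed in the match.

It was H(q1) that produced the state shown.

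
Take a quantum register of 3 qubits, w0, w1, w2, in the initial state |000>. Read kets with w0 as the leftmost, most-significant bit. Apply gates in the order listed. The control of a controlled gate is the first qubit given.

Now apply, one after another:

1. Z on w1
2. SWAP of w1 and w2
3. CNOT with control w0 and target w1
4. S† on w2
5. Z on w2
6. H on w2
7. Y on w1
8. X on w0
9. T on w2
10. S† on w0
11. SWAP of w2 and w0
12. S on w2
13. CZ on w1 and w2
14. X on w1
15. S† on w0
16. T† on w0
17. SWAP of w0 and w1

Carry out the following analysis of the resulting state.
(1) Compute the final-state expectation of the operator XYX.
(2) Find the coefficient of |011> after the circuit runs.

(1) The observable XYX averages to 0.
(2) |011> carries amplitude -sqrt(2)/2 in the final state.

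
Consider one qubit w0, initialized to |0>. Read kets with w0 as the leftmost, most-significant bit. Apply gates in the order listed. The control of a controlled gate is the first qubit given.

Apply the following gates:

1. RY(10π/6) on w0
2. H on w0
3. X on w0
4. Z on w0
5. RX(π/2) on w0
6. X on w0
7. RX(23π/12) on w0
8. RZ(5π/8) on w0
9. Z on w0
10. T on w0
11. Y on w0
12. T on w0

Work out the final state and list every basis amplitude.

The final amplitudes are -sqrt(sqrt(2)/4 + 1/2)*exp(9*I*pi/16)/2 - sqrt(1/2 - sqrt(2)/4)*exp(9*I*pi/16)/4 + I*sqrt(sqrt(2)/4 + 1/2)*exp(9*I*pi/16)/2 + sqrt(3)*I*sqrt(sqrt(2)/4 + 1/2)*exp(9*I*pi/16)/4 - I*sqrt(1/2 - sqrt(2)/4)*exp(9*I*pi/16)/4 + sqrt(3)*sqrt(sqrt(2)/4 + 1/2)*exp(9*I*pi/16)/4 on |0>, -I*sqrt(sqrt(2)/4 + 1/2)*exp(-I*pi/16)/4 - sqrt(3)*I*sqrt(1/2 - sqrt(2)/4)*exp(-I*pi/16)/4 + sqrt(sqrt(2)/4 + 1/2)*exp(-I*pi/16)/4 + sqrt(1/2 - sqrt(2)/4)*exp(-I*pi/16)/2 + sqrt(3)*sqrt(1/2 - sqrt(2)/4)*exp(-I*pi/16)/4 + I*sqrt(1/2 - sqrt(2)/4)*exp(-I*pi/16)/2 on |1>.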